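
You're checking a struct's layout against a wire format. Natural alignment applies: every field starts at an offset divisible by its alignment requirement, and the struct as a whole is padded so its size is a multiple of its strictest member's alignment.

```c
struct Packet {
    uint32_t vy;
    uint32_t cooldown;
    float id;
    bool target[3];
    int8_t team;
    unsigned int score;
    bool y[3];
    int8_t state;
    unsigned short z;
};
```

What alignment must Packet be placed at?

4

member alignments: vy=4, cooldown=4, id=4, target=1, team=1, score=4, y=1, state=1, z=2
max = 4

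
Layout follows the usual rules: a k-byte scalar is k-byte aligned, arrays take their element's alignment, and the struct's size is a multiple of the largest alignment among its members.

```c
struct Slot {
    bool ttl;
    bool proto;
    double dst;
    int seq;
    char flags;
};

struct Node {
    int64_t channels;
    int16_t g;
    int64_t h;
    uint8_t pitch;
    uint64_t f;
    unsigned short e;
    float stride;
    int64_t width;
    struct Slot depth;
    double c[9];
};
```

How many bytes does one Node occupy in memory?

Slot: 0..1  ttl  (1B, 1-aligned); 1..2  proto  (1B, 1-aligned); 2..8  -- padding (6B); 8..16  dst  (8B, 8-aligned); 16..20  seq  (4B, 4-aligned); 20..21  flags  (1B, 1-aligned); 21..24  -- tail padding (3B); sizeof = 24, alignof = 8
0..8  channels  (8B, 8-aligned)
8..10  g  (2B, 2-aligned)
10..16  -- padding (6B)
16..24  h  (8B, 8-aligned)
24..25  pitch  (1B, 1-aligned)
25..32  -- padding (7B)
32..40  f  (8B, 8-aligned)
40..42  e  (2B, 2-aligned)
42..44  -- padding (2B)
44..48  stride  (4B, 4-aligned)
48..56  width  (8B, 8-aligned)
56..80  depth  (24B, 8-aligned)
80..152  c  (72B, 8-aligned)
sizeof = 152, alignof = 8

152 bytes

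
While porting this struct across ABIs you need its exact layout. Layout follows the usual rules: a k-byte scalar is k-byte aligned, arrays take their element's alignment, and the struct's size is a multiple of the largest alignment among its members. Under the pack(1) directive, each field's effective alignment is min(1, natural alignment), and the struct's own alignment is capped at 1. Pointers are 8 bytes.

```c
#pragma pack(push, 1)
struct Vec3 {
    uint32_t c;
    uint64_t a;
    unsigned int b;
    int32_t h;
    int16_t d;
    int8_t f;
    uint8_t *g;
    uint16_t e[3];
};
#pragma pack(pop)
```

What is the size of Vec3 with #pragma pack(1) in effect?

@0: c [4B, align 1] → 4
@4: a [8B, align 1] → 12
@12: b [4B, align 1] → 16
@16: h [4B, align 1] → 20
@20: d [2B, align 1] → 22
@22: f [1B, align 1] → 23
@23: g [8B, align 1] → 31
@31: e [6B, align 1] → 37
size 37, align 1

37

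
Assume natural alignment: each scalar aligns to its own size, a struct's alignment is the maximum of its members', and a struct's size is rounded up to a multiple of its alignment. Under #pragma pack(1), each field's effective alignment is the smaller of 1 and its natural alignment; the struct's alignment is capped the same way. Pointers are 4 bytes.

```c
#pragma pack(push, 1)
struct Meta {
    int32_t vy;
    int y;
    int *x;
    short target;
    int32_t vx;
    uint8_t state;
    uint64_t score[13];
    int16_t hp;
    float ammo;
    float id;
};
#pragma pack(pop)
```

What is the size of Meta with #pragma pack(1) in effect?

133

0..4  vy  (4B, 1-aligned)
4..8  y  (4B, 1-aligned)
8..12  x  (4B, 1-aligned)
12..14  target  (2B, 1-aligned)
14..18  vx  (4B, 1-aligned)
18..19  state  (1B, 1-aligned)
19..123  score  (104B, 1-aligned)
123..125  hp  (2B, 1-aligned)
125..129  ammo  (4B, 1-aligned)
129..133  id  (4B, 1-aligned)
sizeof = 133, alignof = 1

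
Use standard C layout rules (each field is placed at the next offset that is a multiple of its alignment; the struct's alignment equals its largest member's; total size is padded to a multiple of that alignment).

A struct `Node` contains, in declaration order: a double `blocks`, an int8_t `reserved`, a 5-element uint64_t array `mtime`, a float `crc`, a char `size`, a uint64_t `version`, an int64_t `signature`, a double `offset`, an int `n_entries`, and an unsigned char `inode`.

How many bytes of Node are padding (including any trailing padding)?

@0: blocks [8B, align 8] → 8
@8: reserved [1B, align 1] → 9
+7 pad (align 8)
@16: mtime [40B, align 8] → 56
@56: crc [4B, align 4] → 60
@60: size [1B, align 1] → 61
+3 pad (align 8)
@64: version [8B, align 8] → 72
@72: signature [8B, align 8] → 80
@80: offset [8B, align 8] → 88
@88: n_entries [4B, align 4] → 92
@92: inode [1B, align 1] → 93
+3 tail pad (align 8)
size 96, align 8
data bytes 83, size 96 → padding 13

13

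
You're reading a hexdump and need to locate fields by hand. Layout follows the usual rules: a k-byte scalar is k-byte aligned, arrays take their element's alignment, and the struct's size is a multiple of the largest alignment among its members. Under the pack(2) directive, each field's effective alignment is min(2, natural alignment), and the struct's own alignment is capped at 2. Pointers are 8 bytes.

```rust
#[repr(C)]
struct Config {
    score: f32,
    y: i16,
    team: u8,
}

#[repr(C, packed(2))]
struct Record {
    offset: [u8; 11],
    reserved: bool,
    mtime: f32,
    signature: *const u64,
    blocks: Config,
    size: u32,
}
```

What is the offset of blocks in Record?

Config: 0..4  score  (4B, 4-aligned); 4..6  y  (2B, 2-aligned); 6..7  team  (1B, 1-aligned); 7..8  -- tail padding (1B); sizeof = 8, alignof = 4
0..11  offset  (11B, 1-aligned)
11..12  reserved  (1B, 1-aligned)
12..16  mtime  (4B, 2-aligned)
16..24  signature  (8B, 2-aligned)
24..32  blocks  (8B, 2-aligned)

24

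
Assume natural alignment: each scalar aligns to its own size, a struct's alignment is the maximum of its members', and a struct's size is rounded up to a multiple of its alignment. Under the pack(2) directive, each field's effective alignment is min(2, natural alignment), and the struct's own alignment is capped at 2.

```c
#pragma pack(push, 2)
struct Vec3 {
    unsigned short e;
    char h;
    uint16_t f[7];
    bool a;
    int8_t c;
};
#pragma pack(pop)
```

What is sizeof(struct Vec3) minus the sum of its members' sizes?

1

@0: e [2B, align 2] → 2
@2: h [1B, align 1] → 3
+1 pad (align 2)
@4: f [14B, align 2] → 18
@18: a [1B, align 1] → 19
@19: c [1B, align 1] → 20
size 20, align 2
data bytes 19, size 20 → padding 1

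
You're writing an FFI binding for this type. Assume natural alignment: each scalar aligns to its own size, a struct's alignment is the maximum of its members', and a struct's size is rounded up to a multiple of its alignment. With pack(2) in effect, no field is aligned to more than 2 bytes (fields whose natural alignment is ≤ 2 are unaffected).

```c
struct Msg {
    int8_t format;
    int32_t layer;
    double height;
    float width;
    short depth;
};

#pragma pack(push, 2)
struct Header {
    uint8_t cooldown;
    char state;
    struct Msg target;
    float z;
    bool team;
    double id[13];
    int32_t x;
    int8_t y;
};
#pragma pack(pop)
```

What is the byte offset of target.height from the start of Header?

Msg: format at 0 (size 1, align 1) → ends 1; pad 3 to align 4 for layer; layer at 4 (size 4, align 4) → ends 8; height at 8 (size 8, align 8) → ends 16; width at 16 (size 4, align 4) → ends 20; depth at 20 (size 2, align 2) → ends 22; tail pad 2 to reach multiple of 8; total 24 bytes, alignment 8
cooldown at 0 (size 1, align 1) → ends 1
state at 1 (size 1, align 1) → ends 2
target at 2 (size 24, align 2) → ends 26
within Msg: height at 8
2 + 8 = 10

10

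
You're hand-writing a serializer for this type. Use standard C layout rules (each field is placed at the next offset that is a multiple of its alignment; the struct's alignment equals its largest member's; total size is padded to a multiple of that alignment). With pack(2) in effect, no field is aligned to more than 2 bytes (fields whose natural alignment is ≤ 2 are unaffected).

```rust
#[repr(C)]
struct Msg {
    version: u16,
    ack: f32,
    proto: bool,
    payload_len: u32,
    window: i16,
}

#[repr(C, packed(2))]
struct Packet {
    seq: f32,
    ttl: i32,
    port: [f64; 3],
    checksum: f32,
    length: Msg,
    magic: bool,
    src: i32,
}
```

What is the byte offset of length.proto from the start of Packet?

Msg: 0..2  version  (2B, 2-aligned); 2..4  -- padding (2B); 4..8  ack  (4B, 4-aligned); 8..9  proto  (1B, 1-aligned); 9..12  -- padding (3B); 12..16  payload_len  (4B, 4-aligned); 16..18  window  (2B, 2-aligned); 18..20  -- tail padding (2B); sizeof = 20, alignof = 4
0..4  seq  (4B, 2-aligned)
4..8  ttl  (4B, 2-aligned)
8..32  port  (24B, 2-aligned)
32..36  checksum  (4B, 2-aligned)
36..56  length  (20B, 2-aligned)
within Msg: proto at 8
36 + 8 = 44

44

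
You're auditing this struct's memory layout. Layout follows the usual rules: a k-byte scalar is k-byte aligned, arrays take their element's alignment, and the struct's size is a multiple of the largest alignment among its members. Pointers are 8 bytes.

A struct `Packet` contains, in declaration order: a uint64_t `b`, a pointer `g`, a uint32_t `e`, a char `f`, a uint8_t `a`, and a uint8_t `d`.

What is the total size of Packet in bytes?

24

0..8  b  (8B, 8-aligned)
8..16  g  (8B, 8-aligned)
16..20  e  (4B, 4-aligned)
20..21  f  (1B, 1-aligned)
21..22  a  (1B, 1-aligned)
22..23  d  (1B, 1-aligned)
23..24  -- tail padding (1B)
sizeof = 24, alignof = 8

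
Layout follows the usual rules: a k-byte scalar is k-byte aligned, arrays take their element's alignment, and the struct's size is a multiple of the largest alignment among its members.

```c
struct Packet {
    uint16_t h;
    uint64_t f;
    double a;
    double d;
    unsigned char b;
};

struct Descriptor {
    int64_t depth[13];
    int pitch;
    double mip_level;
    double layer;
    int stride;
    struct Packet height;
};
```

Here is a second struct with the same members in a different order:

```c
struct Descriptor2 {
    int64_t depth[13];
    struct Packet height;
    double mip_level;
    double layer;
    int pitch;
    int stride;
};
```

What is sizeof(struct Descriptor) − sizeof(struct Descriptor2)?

Packet: h at 0 (size 2, align 2) → ends 2; pad 6 to align 8 for f; f at 8 (size 8, align 8) → ends 16; a at 16 (size 8, align 8) → ends 24; d at 24 (size 8, align 8) → ends 32; b at 32 (size 1, align 1) → ends 33; tail pad 7 to reach multiple of 8; total 40 bytes, alignment 8
depth at 0 (size 104, align 8) → ends 104
pitch at 104 (size 4, align 4) → ends 108
pad 4 to align 8 for mip_level
mip_level at 112 (size 8, align 8) → ends 120
layer at 120 (size 8, align 8) → ends 128
stride at 128 (size 4, align 4) → ends 132
pad 4 to align 8 for height
height at 136 (size 40, align 8) → ends 176
total 176 bytes, alignment 8
— Descriptor2 —
depth at 0 (size 104, align 8) → ends 104
height at 104 (size 40, align 8) → ends 144
mip_level at 144 (size 8, align 8) → ends 152
layer at 152 (size 8, align 8) → ends 160
pitch at 160 (size 4, align 4) → ends 164
stride at 164 (size 4, align 4) → ends 168
total 168 bytes, alignment 8
176 − 168 = 8

8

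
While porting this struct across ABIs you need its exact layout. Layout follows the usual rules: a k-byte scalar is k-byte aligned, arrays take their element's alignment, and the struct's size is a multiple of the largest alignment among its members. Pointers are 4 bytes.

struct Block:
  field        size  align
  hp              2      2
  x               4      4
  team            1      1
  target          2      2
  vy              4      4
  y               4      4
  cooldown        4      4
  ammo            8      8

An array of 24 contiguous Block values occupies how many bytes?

768

0..2  hp  (2B, 2-aligned)
2..4  -- padding (2B)
4..8  x  (4B, 4-aligned)
8..9  team  (1B, 1-aligned)
9..10  -- padding (1B)
10..12  target  (2B, 2-aligned)
12..16  vy  (4B, 4-aligned)
16..20  y  (4B, 4-aligned)
20..24  cooldown  (4B, 4-aligned)
24..32  ammo  (8B, 8-aligned)
sizeof = 32, alignof = 8
array of 24: 24 × 32 = 768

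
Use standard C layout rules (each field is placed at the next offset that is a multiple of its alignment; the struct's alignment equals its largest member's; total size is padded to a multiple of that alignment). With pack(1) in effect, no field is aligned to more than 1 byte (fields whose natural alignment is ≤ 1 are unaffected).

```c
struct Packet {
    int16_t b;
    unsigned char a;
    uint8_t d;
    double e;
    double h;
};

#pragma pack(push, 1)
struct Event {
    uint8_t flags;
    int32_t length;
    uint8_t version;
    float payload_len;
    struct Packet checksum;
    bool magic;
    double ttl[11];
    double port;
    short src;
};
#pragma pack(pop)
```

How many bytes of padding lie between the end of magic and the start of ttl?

0

Packet: b at 0 (size 2, align 2) → ends 2; a at 2 (size 1, align 1) → ends 3; d at 3 (size 1, align 1) → ends 4; pad 4 to align 8 for e; e at 8 (size 8, align 8) → ends 16; h at 16 (size 8, align 8) → ends 24; total 24 bytes, alignment 8
flags at 0 (size 1, align 1) → ends 1
length at 1 (size 4, align 1) → ends 5
version at 5 (size 1, align 1) → ends 6
payload_len at 6 (size 4, align 1) → ends 10
checksum at 10 (size 24, align 1) → ends 34
magic at 34 (size 1, align 1) → ends 35
ttl at 35 (size 88, align 1) → ends 123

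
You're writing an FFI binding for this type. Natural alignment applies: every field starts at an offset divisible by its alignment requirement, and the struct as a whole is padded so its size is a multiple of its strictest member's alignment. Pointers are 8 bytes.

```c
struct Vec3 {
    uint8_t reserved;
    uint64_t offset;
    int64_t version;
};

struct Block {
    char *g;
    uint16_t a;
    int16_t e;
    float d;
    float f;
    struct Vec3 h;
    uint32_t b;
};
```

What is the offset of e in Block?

Vec3: 0..1  reserved  (1B, 1-aligned); 1..8  -- padding (7B); 8..16  offset  (8B, 8-aligned); 16..24  version  (8B, 8-aligned); sizeof = 24, alignof = 8
0..8  g  (8B, 8-aligned)
8..10  a  (2B, 2-aligned)
10..12  e  (2B, 2-aligned)

10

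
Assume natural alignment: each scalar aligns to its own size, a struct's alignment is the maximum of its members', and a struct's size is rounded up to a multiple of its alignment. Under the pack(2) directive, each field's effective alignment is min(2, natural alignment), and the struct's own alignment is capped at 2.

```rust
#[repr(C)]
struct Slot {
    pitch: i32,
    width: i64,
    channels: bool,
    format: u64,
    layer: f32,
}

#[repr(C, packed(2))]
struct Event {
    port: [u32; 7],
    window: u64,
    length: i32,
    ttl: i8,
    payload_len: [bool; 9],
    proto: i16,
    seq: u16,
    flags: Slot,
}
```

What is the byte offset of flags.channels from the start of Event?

Slot: @0: pitch [4B, align 4] → 4; +4 pad (align 8); @8: width [8B, align 8] → 16; @16: channels [1B, align 1] → 17; +7 pad (align 8); @24: format [8B, align 8] → 32; @32: layer [4B, align 4] → 36; +4 tail pad (align 8); size 40, align 8
@0: port [28B, align 2] → 28
@28: window [8B, align 2] → 36
@36: length [4B, align 2] → 40
@40: ttl [1B, align 1] → 41
@41: payload_len [9B, align 1] → 50
@50: proto [2B, align 2] → 52
@52: seq [2B, align 2] → 54
@54: flags [40B, align 2] → 94
within Slot: channels at 16
54 + 16 = 70

70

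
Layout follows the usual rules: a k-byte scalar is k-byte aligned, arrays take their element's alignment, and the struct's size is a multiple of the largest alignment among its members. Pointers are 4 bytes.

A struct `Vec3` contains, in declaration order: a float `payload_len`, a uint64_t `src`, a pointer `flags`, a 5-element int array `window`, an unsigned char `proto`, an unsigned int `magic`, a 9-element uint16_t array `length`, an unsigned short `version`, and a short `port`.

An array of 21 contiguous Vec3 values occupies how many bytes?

0..4  payload_len  (4B, 4-aligned)
4..8  -- padding (4B)
8..16  src  (8B, 8-aligned)
16..20  flags  (4B, 4-aligned)
20..40  window  (20B, 4-aligned)
40..41  proto  (1B, 1-aligned)
41..44  -- padding (3B)
44..48  magic  (4B, 4-aligned)
48..66  length  (18B, 2-aligned)
66..68  version  (2B, 2-aligned)
68..70  port  (2B, 2-aligned)
70..72  -- tail padding (2B)
sizeof = 72, alignof = 8
array of 21: 21 × 72 = 1512

1512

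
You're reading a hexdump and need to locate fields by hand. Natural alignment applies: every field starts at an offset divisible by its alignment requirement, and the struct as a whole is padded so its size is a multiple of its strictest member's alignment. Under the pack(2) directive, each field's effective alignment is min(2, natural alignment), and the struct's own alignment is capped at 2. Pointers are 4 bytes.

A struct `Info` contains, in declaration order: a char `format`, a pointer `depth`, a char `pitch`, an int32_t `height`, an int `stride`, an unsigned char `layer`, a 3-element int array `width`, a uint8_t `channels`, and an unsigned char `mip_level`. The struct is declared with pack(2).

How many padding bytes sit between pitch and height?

1

0..1  format  (1B, 1-aligned)
1..2  -- padding (1B)
2..6  depth  (4B, 2-aligned)
6..7  pitch  (1B, 1-aligned)
7..8  -- padding (1B)
8..12  height  (4B, 2-aligned)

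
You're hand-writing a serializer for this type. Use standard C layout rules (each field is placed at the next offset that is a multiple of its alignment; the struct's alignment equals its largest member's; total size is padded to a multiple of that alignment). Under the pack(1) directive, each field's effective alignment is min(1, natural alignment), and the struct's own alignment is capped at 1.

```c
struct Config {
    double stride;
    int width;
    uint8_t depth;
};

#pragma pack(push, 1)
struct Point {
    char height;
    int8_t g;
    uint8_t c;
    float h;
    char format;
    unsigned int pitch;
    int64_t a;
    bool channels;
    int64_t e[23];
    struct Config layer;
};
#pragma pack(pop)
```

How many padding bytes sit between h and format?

0

Config: stride at 0 (size 8, align 8) → ends 8; width at 8 (size 4, align 4) → ends 12; depth at 12 (size 1, align 1) → ends 13; tail pad 3 to reach multiple of 8; total 16 bytes, alignment 8
height at 0 (size 1, align 1) → ends 1
g at 1 (size 1, align 1) → ends 2
c at 2 (size 1, align 1) → ends 3
h at 3 (size 4, align 1) → ends 7
format at 7 (size 1, align 1) → ends 8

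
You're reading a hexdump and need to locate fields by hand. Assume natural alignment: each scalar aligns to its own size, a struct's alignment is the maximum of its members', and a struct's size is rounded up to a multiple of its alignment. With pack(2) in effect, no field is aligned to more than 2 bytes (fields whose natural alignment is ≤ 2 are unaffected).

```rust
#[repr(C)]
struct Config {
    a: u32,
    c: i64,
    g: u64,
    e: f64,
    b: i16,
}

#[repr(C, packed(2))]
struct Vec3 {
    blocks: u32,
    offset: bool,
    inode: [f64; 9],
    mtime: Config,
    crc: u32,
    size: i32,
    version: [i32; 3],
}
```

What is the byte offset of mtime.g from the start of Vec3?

94

Config: 0..4  a  (4B, 4-aligned); 4..8  -- padding (4B); 8..16  c  (8B, 8-aligned); 16..24  g  (8B, 8-aligned); 24..32  e  (8B, 8-aligned); 32..34  b  (2B, 2-aligned); 34..40  -- tail padding (6B); sizeof = 40, alignof = 8
0..4  blocks  (4B, 2-aligned)
4..5  offset  (1B, 1-aligned)
5..6  -- padding (1B)
6..78  inode  (72B, 2-aligned)
78..118  mtime  (40B, 2-aligned)
within Config: g at 16
78 + 16 = 94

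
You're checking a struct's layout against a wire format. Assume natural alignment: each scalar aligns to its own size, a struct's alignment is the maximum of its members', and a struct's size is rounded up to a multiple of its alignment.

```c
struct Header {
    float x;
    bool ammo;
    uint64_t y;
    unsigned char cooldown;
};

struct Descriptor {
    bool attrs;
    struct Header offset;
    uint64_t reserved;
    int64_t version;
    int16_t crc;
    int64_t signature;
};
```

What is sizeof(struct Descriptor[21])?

1344

Header: x at 0 (size 4, align 4) → ends 4; ammo at 4 (size 1, align 1) → ends 5; pad 3 to align 8 for y; y at 8 (size 8, align 8) → ends 16; cooldown at 16 (size 1, align 1) → ends 17; tail pad 7 to reach multiple of 8; total 24 bytes, alignment 8
attrs at 0 (size 1, align 1) → ends 1
pad 7 to align 8 for offset
offset at 8 (size 24, align 8) → ends 32
reserved at 32 (size 8, align 8) → ends 40
version at 40 (size 8, align 8) → ends 48
crc at 48 (size 2, align 2) → ends 50
pad 6 to align 8 for signature
signature at 56 (size 8, align 8) → ends 64
total 64 bytes, alignment 8
array of 21: 21 × 64 = 1344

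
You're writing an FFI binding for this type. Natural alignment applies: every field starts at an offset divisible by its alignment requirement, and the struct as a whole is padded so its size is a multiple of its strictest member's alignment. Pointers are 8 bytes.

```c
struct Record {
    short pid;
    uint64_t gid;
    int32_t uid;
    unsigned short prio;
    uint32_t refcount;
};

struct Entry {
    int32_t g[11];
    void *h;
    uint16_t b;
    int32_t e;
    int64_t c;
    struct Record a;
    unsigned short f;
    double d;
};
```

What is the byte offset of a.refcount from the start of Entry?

96

Record: 0..2  pid  (2B, 2-aligned); 2..8  -- padding (6B); 8..16  gid  (8B, 8-aligned); 16..20  uid  (4B, 4-aligned); 20..22  prio  (2B, 2-aligned); 22..24  -- padding (2B); 24..28  refcount  (4B, 4-aligned); 28..32  -- tail padding (4B); sizeof = 32, alignof = 8
0..44  g  (44B, 4-aligned)
44..48  -- padding (4B)
48..56  h  (8B, 8-aligned)
56..58  b  (2B, 2-aligned)
58..60  -- padding (2B)
60..64  e  (4B, 4-aligned)
64..72  c  (8B, 8-aligned)
72..104  a  (32B, 8-aligned)
within Record: refcount at 24
72 + 24 = 96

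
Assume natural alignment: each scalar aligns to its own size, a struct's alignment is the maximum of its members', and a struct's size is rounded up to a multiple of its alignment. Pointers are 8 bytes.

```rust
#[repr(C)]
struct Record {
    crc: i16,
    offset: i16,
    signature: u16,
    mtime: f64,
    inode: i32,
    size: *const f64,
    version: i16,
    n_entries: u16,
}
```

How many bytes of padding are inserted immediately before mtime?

2

@0: crc [2B, align 2] → 2
@2: offset [2B, align 2] → 4
@4: signature [2B, align 2] → 6
+2 pad (align 8)
@8: mtime [8B, align 8] → 16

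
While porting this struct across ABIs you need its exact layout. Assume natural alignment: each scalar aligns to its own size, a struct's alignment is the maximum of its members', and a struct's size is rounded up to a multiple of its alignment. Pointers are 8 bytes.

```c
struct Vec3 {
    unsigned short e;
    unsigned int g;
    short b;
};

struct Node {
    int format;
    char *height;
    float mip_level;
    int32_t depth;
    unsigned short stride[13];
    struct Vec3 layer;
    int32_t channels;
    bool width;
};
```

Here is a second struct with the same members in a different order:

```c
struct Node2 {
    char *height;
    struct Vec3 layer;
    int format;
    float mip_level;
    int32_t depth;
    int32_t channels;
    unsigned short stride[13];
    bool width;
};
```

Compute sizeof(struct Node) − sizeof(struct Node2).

8

Vec3: e at 0 (size 2, align 2) → ends 2; pad 2 to align 4 for g; g at 4 (size 4, align 4) → ends 8; b at 8 (size 2, align 2) → ends 10; tail pad 2 to reach multiple of 4; total 12 bytes, alignment 4
format at 0 (size 4, align 4) → ends 4
pad 4 to align 8 for height
height at 8 (size 8, align 8) → ends 16
mip_level at 16 (size 4, align 4) → ends 20
depth at 20 (size 4, align 4) → ends 24
stride at 24 (size 26, align 2) → ends 50
pad 2 to align 4 for layer
layer at 52 (size 12, align 4) → ends 64
channels at 64 (size 4, align 4) → ends 68
width at 68 (size 1, align 1) → ends 69
tail pad 3 to reach multiple of 8
total 72 bytes, alignment 8
— Node2 —
height at 0 (size 8, align 8) → ends 8
layer at 8 (size 12, align 4) → ends 20
format at 20 (size 4, align 4) → ends 24
mip_level at 24 (size 4, align 4) → ends 28
depth at 28 (size 4, align 4) → ends 32
channels at 32 (size 4, align 4) → ends 36
stride at 36 (size 26, align 2) → ends 62
width at 62 (size 1, align 1) → ends 63
tail pad 1 to reach multiple of 8
total 64 bytes, alignment 8
72 − 64 = 8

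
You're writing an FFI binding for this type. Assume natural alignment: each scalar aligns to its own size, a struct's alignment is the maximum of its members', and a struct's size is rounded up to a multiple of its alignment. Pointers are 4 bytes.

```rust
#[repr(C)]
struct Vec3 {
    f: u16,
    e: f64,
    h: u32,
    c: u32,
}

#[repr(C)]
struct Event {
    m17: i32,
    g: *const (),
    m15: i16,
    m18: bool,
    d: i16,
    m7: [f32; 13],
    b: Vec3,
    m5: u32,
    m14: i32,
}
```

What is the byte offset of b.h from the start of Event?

88

Vec3: f at 0 (size 2, align 2) → ends 2; pad 6 to align 8 for e; e at 8 (size 8, align 8) → ends 16; h at 16 (size 4, align 4) → ends 20; c at 20 (size 4, align 4) → ends 24; total 24 bytes, alignment 8
m17 at 0 (size 4, align 4) → ends 4
g at 4 (size 4, align 4) → ends 8
m15 at 8 (size 2, align 2) → ends 10
m18 at 10 (size 1, align 1) → ends 11
pad 1 to align 2 for d
d at 12 (size 2, align 2) → ends 14
pad 2 to align 4 for m7
m7 at 16 (size 52, align 4) → ends 68
pad 4 to align 8 for b
b at 72 (size 24, align 8) → ends 96
within Vec3: h at 16
72 + 16 = 88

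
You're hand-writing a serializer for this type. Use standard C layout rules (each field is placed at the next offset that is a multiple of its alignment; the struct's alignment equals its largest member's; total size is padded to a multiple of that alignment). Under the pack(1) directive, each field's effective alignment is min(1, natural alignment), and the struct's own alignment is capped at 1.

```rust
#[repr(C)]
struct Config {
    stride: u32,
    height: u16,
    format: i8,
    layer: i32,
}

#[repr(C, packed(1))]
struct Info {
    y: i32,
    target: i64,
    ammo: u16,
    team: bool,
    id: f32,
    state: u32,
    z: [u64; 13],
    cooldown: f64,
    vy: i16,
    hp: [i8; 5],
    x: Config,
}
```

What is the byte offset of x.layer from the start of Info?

150

Config: 0..4  stride  (4B, 4-aligned); 4..6  height  (2B, 2-aligned); 6..7  format  (1B, 1-aligned); 7..8  -- padding (1B); 8..12  layer  (4B, 4-aligned); sizeof = 12, alignof = 4
0..4  y  (4B, 1-aligned)
4..12  target  (8B, 1-aligned)
12..14  ammo  (2B, 1-aligned)
14..15  team  (1B, 1-aligned)
15..19  id  (4B, 1-aligned)
19..23  state  (4B, 1-aligned)
23..127  z  (104B, 1-aligned)
127..135  cooldown  (8B, 1-aligned)
135..137  vy  (2B, 1-aligned)
137..142  hp  (5B, 1-aligned)
142..154  x  (12B, 1-aligned)
within Config: layer at 8
142 + 8 = 150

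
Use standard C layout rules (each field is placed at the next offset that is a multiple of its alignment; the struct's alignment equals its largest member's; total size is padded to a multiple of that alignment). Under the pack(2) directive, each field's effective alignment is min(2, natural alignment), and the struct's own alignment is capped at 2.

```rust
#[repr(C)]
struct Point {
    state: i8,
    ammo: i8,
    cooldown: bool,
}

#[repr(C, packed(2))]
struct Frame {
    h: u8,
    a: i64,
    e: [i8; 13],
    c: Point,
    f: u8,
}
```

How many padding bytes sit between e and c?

0

Point: state at 0 (size 1, align 1) → ends 1; ammo at 1 (size 1, align 1) → ends 2; cooldown at 2 (size 1, align 1) → ends 3; total 3 bytes, alignment 1
h at 0 (size 1, align 1) → ends 1
pad 1 to align 2 for a
a at 2 (size 8, align 2) → ends 10
e at 10 (size 13, align 1) → ends 23
c at 23 (size 3, align 1) → ends 26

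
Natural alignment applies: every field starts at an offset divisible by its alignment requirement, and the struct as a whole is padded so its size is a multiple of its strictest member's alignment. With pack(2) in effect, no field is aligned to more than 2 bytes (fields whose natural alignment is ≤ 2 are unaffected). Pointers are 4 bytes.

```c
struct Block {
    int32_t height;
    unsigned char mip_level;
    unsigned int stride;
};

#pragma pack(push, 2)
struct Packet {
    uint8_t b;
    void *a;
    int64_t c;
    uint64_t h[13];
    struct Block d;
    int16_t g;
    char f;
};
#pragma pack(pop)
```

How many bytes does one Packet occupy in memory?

Block: @0: height [4B, align 4] → 4; @4: mip_level [1B, align 1] → 5; +3 pad (align 4); @8: stride [4B, align 4] → 12; size 12, align 4
@0: b [1B, align 1] → 1
+1 pad (align 2)
@2: a [4B, align 2] → 6
@6: c [8B, align 2] → 14
@14: h [104B, align 2] → 118
@118: d [12B, align 2] → 130
@130: g [2B, align 2] → 132
@132: f [1B, align 1] → 133
+1 tail pad (align 2)
size 134, align 2

134 bytes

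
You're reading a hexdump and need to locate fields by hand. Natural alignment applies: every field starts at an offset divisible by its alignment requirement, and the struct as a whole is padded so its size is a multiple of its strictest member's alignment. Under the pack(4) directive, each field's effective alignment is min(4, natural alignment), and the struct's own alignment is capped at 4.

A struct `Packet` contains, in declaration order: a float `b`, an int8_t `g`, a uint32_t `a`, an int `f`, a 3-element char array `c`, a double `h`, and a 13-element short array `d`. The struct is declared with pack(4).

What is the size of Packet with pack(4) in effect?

56

b at 0 (size 4, align 4) → ends 4
g at 4 (size 1, align 1) → ends 5
pad 3 to align 4 for a
a at 8 (size 4, align 4) → ends 12
f at 12 (size 4, align 4) → ends 16
c at 16 (size 3, align 1) → ends 19
pad 1 to align 4 for h
h at 20 (size 8, align 4) → ends 28
d at 28 (size 26, align 2) → ends 54
tail pad 2 to reach multiple of 4
total 56 bytes, alignment 4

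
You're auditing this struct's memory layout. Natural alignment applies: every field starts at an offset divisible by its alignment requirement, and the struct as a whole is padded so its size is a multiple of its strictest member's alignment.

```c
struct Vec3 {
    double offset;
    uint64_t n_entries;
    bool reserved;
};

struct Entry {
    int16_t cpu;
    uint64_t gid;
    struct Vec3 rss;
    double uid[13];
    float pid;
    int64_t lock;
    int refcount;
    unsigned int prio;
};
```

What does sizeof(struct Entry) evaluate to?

Vec3: @0: offset [8B, align 8] → 8; @8: n_entries [8B, align 8] → 16; @16: reserved [1B, align 1] → 17; +7 tail pad (align 8); size 24, align 8
@0: cpu [2B, align 2] → 2
+6 pad (align 8)
@8: gid [8B, align 8] → 16
@16: rss [24B, align 8] → 40
@40: uid [104B, align 8] → 144
@144: pid [4B, align 4] → 148
+4 pad (align 8)
@152: lock [8B, align 8] → 160
@160: refcount [4B, align 4] → 164
@164: prio [4B, align 4] → 168
size 168, align 8

168 bytes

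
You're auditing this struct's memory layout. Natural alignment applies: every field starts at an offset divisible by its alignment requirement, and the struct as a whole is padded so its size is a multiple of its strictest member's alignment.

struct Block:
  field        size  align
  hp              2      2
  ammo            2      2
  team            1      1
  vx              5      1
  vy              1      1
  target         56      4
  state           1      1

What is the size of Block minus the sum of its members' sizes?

0..2  hp  (2B, 2-aligned)
2..4  ammo  (2B, 2-aligned)
4..5  team  (1B, 1-aligned)
5..10  vx  (5B, 1-aligned)
10..11  vy  (1B, 1-aligned)
11..12  -- padding (1B)
12..68  target  (56B, 4-aligned)
68..69  state  (1B, 1-aligned)
69..72  -- tail padding (3B)
sizeof = 72, alignof = 4
data bytes 68, size 72 → padding 4

4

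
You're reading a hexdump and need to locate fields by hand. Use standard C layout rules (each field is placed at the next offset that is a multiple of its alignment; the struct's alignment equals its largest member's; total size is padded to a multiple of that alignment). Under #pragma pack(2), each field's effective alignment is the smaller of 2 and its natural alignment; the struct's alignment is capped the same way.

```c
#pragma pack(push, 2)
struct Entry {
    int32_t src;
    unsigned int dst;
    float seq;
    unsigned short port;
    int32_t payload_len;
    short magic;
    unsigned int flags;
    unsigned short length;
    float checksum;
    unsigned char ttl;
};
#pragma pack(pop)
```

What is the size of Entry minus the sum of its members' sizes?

src at 0 (size 4, align 2) → ends 4
dst at 4 (size 4, align 2) → ends 8
seq at 8 (size 4, align 2) → ends 12
port at 12 (size 2, align 2) → ends 14
payload_len at 14 (size 4, align 2) → ends 18
magic at 18 (size 2, align 2) → ends 20
flags at 20 (size 4, align 2) → ends 24
length at 24 (size 2, align 2) → ends 26
checksum at 26 (size 4, align 2) → ends 30
ttl at 30 (size 1, align 1) → ends 31
tail pad 1 to reach multiple of 2
total 32 bytes, alignment 2
data bytes 31, size 32 → padding 1

1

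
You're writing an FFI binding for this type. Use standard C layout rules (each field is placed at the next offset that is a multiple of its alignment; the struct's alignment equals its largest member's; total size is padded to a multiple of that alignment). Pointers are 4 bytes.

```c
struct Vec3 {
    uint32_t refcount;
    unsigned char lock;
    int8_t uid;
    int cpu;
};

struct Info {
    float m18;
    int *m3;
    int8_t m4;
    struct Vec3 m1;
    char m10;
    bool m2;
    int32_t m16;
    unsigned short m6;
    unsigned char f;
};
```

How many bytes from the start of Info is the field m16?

28

Vec3: refcount at 0 (size 4, align 4) → ends 4; lock at 4 (size 1, align 1) → ends 5; uid at 5 (size 1, align 1) → ends 6; pad 2 to align 4 for cpu; cpu at 8 (size 4, align 4) → ends 12; total 12 bytes, alignment 4
m18 at 0 (size 4, align 4) → ends 4
m3 at 4 (size 4, align 4) → ends 8
m4 at 8 (size 1, align 1) → ends 9
pad 3 to align 4 for m1
m1 at 12 (size 12, align 4) → ends 24
m10 at 24 (size 1, align 1) → ends 25
m2 at 25 (size 1, align 1) → ends 26
pad 2 to align 4 for m16
m16 at 28 (size 4, align 4) → ends 32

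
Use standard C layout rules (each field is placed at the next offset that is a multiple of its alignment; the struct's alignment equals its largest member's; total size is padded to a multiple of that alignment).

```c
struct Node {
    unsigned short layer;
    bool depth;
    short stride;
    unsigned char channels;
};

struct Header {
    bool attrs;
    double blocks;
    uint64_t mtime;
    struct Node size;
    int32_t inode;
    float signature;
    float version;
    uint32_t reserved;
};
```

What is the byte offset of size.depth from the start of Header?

26

Node: 0..2  layer  (2B, 2-aligned); 2..3  depth  (1B, 1-aligned); 3..4  -- padding (1B); 4..6  stride  (2B, 2-aligned); 6..7  channels  (1B, 1-aligned); 7..8  -- tail padding (1B); sizeof = 8, alignof = 2
0..1  attrs  (1B, 1-aligned)
1..8  -- padding (7B)
8..16  blocks  (8B, 8-aligned)
16..24  mtime  (8B, 8-aligned)
24..32  size  (8B, 2-aligned)
within Node: depth at 2
24 + 2 = 26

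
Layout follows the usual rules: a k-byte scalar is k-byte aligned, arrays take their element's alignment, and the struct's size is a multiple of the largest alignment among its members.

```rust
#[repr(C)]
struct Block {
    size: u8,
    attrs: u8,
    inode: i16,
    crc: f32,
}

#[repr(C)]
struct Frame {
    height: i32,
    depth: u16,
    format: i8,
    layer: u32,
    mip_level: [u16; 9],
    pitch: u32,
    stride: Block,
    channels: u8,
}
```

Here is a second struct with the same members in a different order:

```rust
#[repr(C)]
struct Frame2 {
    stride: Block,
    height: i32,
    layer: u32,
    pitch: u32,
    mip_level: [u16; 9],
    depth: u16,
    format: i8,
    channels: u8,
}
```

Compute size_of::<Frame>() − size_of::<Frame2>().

4

Block: 0..1  size  (1B, 1-aligned); 1..2  attrs  (1B, 1-aligned); 2..4  inode  (2B, 2-aligned); 4..8  crc  (4B, 4-aligned); sizeof = 8, alignof = 4
0..4  height  (4B, 4-aligned)
4..6  depth  (2B, 2-aligned)
6..7  format  (1B, 1-aligned)
7..8  -- padding (1B)
8..12  layer  (4B, 4-aligned)
12..30  mip_level  (18B, 2-aligned)
30..32  -- padding (2B)
32..36  pitch  (4B, 4-aligned)
36..44  stride  (8B, 4-aligned)
44..45  channels  (1B, 1-aligned)
45..48  -- tail padding (3B)
sizeof = 48, alignof = 4
— Frame2 —
0..8  stride  (8B, 4-aligned)
8..12  height  (4B, 4-aligned)
12..16  layer  (4B, 4-aligned)
16..20  pitch  (4B, 4-aligned)
20..38  mip_level  (18B, 2-aligned)
38..40  depth  (2B, 2-aligned)
40..41  format  (1B, 1-aligned)
41..42  channels  (1B, 1-aligned)
42..44  -- tail padding (2B)
sizeof = 44, alignof = 4
48 − 44 = 4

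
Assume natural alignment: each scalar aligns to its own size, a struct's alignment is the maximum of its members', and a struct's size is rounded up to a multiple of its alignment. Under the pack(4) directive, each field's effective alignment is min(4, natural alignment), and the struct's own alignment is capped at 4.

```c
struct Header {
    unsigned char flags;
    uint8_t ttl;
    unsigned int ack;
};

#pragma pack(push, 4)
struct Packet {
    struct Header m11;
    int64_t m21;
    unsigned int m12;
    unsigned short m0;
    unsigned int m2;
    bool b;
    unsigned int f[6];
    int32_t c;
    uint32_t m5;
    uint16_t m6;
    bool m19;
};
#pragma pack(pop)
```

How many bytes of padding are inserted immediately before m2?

2

Header: @0: flags [1B, align 1] → 1; @1: ttl [1B, align 1] → 2; +2 pad (align 4); @4: ack [4B, align 4] → 8; size 8, align 4
@0: m11 [8B, align 4] → 8
@8: m21 [8B, align 4] → 16
@16: m12 [4B, align 4] → 20
@20: m0 [2B, align 2] → 22
+2 pad (align 4)
@24: m2 [4B, align 4] → 28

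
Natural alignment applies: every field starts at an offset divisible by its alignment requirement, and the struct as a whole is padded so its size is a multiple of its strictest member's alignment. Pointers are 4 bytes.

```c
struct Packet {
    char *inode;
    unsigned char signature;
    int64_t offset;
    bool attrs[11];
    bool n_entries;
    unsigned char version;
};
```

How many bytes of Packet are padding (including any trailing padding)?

6

@0: inode [4B, align 4] → 4
@4: signature [1B, align 1] → 5
+3 pad (align 8)
@8: offset [8B, align 8] → 16
@16: attrs [11B, align 1] → 27
@27: n_entries [1B, align 1] → 28
@28: version [1B, align 1] → 29
+3 tail pad (align 8)
size 32, align 8
data bytes 26, size 32 → padding 6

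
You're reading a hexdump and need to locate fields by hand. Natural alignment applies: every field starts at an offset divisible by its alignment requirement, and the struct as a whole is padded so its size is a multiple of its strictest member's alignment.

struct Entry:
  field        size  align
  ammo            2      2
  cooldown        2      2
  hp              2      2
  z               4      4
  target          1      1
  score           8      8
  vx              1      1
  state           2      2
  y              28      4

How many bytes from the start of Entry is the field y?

0..2  ammo  (2B, 2-aligned)
2..4  cooldown  (2B, 2-aligned)
4..6  hp  (2B, 2-aligned)
6..8  -- padding (2B)
8..12  z  (4B, 4-aligned)
12..13  target  (1B, 1-aligned)
13..16  -- padding (3B)
16..24  score  (8B, 8-aligned)
24..25  vx  (1B, 1-aligned)
25..26  -- padding (1B)
26..28  state  (2B, 2-aligned)
28..56  y  (28B, 4-aligned)

28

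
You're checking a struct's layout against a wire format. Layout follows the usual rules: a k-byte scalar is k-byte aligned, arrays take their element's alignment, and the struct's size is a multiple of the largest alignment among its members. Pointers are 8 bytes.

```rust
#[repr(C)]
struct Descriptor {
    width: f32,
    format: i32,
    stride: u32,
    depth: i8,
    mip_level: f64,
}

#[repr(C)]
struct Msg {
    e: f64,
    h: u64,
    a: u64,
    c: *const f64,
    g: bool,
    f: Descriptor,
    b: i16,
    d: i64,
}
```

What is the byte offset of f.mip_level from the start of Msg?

Descriptor: 0..4  width  (4B, 4-aligned); 4..8  format  (4B, 4-aligned); 8..12  stride  (4B, 4-aligned); 12..13  depth  (1B, 1-aligned); 13..16  -- padding (3B); 16..24  mip_level  (8B, 8-aligned); sizeof = 24, alignof = 8
0..8  e  (8B, 8-aligned)
8..16  h  (8B, 8-aligned)
16..24  a  (8B, 8-aligned)
24..32  c  (8B, 8-aligned)
32..33  g  (1B, 1-aligned)
33..40  -- padding (7B)
40..64  f  (24B, 8-aligned)
within Descriptor: mip_level at 16
40 + 16 = 56

56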